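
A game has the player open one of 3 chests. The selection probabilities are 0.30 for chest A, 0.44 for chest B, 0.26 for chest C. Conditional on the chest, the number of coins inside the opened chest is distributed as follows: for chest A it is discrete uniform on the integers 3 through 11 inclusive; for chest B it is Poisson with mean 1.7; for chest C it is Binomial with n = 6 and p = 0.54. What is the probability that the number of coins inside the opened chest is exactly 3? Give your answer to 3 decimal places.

0.179

Conditional on each chest, P(X = 3): A: 0.111111; B: 0.149587; C: 0.306538.
By total probability, P(X = 3) = 0.3·0.111111 + 0.44·0.149587 + 0.26·0.306538 = 0.178852.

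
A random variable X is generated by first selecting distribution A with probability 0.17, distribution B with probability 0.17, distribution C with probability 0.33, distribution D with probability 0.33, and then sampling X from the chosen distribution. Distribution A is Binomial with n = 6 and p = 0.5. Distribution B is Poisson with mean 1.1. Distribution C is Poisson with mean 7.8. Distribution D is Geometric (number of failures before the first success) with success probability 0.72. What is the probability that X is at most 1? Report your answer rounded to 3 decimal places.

0.443

Conditional on each component, P(X ≤ 1): A: 0.109375; B: 0.699029; C: 0.00360567; D: 0.9216.
By total probability, P(X ≤ 1) = 0.17·0.109375 + 0.17·0.699029 + 0.33·0.00360567 + 0.33·0.9216 = 0.442747.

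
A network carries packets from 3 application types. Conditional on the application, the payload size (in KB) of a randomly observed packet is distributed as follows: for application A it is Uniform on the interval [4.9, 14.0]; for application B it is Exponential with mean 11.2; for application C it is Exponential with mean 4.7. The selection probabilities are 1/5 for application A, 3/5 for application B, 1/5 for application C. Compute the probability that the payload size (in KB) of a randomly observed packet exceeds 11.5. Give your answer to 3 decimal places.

Conditional on each application, P(X > 11.5): A: 0.274725; B: 0.358156; C: 0.0865694.
By total probability, P(X > 11.5) = 0.2·0.274725 + 0.6·0.358156 + 0.2·0.0865694 = 0.287153.

0.287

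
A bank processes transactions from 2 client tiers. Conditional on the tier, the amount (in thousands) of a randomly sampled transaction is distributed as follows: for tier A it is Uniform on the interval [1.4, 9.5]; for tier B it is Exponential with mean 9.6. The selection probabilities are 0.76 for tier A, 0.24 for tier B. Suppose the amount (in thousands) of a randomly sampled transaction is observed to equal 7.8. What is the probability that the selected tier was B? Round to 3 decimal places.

0.106

Likelihoods f(7.8 | ·): A: 0.123457; B: 0.0462237.
Posterior ∝ prior × likelihood. Numerator for B: 0.24·0.0462237 = 0.0110937.
Normalizing constant: 0.76·0.123457 + 0.24·0.0462237 = 0.104921.
P(B | observation) = 0.0110937 / 0.104921 = 0.105734.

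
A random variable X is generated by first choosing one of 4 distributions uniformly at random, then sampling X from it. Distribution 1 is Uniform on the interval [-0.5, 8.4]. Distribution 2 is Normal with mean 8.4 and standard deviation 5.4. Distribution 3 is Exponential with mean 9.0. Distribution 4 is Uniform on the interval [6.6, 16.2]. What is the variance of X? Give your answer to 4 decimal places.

38.3557

Per component, 1: μ=3.95, E[X²]=22.2033; 2: μ=8.4, E[X²]=99.72; 3: μ=9, E[X²]=162; 4: μ=11.4, E[X²]=137.64.
E[X] = 0.25·3.95 + 0.25·8.4 + 0.25·9 + 0.25·11.4 = 8.1875.
E[X²] = 0.25·22.2033 + 0.25·99.72 + 0.25·162 + 0.25·137.64 = 105.391.
Var(X) = E[X²] − (E[X])² = 105.391 − 67.0352 = 38.3557.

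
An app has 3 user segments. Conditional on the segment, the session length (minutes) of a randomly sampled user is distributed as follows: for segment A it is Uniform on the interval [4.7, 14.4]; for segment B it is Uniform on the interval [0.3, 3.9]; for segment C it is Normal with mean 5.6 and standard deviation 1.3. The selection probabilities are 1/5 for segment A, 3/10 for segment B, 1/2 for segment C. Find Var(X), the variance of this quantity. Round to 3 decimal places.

Per component, A: μ=9.55, E[X²]=99.0433; B: μ=2.1, E[X²]=5.49; C: μ=5.6, E[X²]=33.05.
E[X] = 0.2·9.55 + 0.3·2.1 + 0.5·5.6 = 5.34.
E[X²] = 0.2·99.0433 + 0.3·5.49 + 0.5·33.05 = 37.9807.
Var(X) = E[X²] − (E[X])² = 37.9807 − 28.5156 = 9.46507.

9.465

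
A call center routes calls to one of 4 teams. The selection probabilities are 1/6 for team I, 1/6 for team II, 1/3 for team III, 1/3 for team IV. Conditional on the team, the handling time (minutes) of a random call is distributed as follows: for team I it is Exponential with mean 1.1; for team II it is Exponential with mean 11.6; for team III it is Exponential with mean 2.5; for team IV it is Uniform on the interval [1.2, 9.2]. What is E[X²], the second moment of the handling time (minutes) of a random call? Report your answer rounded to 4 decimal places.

60.2144

For each component E[X²] = Var + (mean)², giving I: 2.42; II: 269.12; III: 12.5; IV: 32.3733.
Overall E[X²] = 0.166667·2.42 + 0.166667·269.12 + 0.333333·12.5 + 0.333333·32.3733 = 60.2144.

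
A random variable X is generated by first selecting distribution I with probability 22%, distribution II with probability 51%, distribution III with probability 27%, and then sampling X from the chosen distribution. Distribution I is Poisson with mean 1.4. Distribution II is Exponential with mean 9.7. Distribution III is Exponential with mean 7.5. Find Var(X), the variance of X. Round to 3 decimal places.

74.088

Per component, I: μ=1.4, E[X²]=3.36; II: μ=9.7, E[X²]=188.18; III: μ=7.5, E[X²]=112.5.
E[X] = 0.22·1.4 + 0.51·9.7 + 0.27·7.5 = 7.28.
E[X²] = 0.22·3.36 + 0.51·188.18 + 0.27·112.5 = 127.086.
Var(X) = E[X²] − (E[X])² = 127.086 − 52.9984 = 74.0876.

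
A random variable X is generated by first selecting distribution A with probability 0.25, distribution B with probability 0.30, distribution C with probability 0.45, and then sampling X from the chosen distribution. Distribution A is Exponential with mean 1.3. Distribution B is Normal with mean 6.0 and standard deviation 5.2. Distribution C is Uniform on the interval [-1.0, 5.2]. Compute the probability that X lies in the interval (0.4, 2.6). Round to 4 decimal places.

0.3444

Conditional on each component, P(0.4 < X < 2.6): A: 0.599806; B: 0.115848; C: 0.354839.
By total probability, P(0.4 < X < 2.6) = 0.25·0.599806 + 0.3·0.115848 + 0.45·0.354839 = 0.344383.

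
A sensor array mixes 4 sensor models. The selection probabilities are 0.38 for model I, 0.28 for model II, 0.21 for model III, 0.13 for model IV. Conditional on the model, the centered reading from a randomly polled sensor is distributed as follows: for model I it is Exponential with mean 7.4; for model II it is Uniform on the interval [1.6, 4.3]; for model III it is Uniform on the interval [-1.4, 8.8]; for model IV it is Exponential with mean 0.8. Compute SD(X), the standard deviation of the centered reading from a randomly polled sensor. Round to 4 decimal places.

Per component, I: μ=7.4, E[X²]=109.52; II: μ=2.95, E[X²]=9.31; III: μ=3.7, E[X²]=22.36; IV: μ=0.8, E[X²]=1.28.
E[X] = 0.38·7.4 + 0.28·2.95 + 0.21·3.7 + 0.13·0.8 = 4.519.
E[X²] = 0.38·109.52 + 0.28·9.31 + 0.21·22.36 + 0.13·1.28 = 49.0864.
Var(X) = E[X²] − (E[X])² = 49.0864 − 20.4214 = 28.665.
SD(X) = √28.665 = 5.35397.

5.3540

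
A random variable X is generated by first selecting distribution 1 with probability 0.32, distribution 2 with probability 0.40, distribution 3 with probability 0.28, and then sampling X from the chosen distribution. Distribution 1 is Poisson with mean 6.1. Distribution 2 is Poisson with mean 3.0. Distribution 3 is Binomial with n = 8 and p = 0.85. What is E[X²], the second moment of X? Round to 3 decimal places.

For each component E[X²] = Var + (mean)², giving 1: 43.31; 2: 12; 3: 47.26.
Overall E[X²] = 0.32·43.31 + 0.4·12 + 0.28·47.26 = 31.892.

31.892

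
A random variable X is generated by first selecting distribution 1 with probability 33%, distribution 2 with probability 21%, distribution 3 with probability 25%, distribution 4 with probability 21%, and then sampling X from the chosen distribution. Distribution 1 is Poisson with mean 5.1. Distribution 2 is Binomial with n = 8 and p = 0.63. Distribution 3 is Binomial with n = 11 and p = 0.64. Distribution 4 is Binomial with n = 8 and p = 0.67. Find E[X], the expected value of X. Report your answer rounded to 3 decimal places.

Component means — 1: 5.1; 2: 5.04; 3: 7.04; 4: 5.36.
E[X] = 0.33·5.1 + 0.21·5.04 + 0.25·7.04 + 0.21·5.36 = 5.627.

5.627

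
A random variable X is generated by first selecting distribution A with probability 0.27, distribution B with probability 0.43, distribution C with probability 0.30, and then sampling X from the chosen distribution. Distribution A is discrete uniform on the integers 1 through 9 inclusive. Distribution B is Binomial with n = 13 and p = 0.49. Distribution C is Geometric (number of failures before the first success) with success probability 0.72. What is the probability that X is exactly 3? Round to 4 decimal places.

Conditional on each component, P(X = 3): A: 0.111111; B: 0.0400549; C: 0.0158054.
By total probability, P(X = 3) = 0.27·0.111111 + 0.43·0.0400549 + 0.3·0.0158054 = 0.0519653.

0.0520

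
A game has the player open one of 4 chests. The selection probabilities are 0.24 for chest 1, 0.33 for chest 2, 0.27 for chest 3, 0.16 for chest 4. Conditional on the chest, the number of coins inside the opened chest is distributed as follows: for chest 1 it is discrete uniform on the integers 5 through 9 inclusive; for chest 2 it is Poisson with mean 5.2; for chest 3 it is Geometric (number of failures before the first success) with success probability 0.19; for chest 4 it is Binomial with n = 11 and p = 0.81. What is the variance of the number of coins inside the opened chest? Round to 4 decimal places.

11.1449

Per component, 1: μ=7, E[X²]=51; 2: μ=5.2, E[X²]=32.24; 3: μ=4.26316, E[X²]=40.6122; 4: μ=8.91, E[X²]=81.081.
E[X] = 0.24·7 + 0.33·5.2 + 0.27·4.26316 + 0.16·8.91 = 5.97265.
E[X²] = 0.24·51 + 0.33·32.24 + 0.27·40.6122 + 0.16·81.081 = 46.8175.
Var(X) = E[X²] − (E[X])² = 46.8175 − 35.6726 = 11.1449.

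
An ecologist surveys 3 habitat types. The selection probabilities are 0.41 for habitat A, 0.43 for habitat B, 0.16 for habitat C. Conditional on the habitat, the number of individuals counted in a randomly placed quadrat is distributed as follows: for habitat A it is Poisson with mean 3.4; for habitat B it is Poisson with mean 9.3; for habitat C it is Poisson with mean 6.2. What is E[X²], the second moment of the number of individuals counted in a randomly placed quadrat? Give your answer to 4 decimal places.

54.4657

For each component E[X²] = Var + (mean)², giving A: 14.96; B: 95.79; C: 44.64.
Overall E[X²] = 0.41·14.96 + 0.43·95.79 + 0.16·44.64 = 54.4657.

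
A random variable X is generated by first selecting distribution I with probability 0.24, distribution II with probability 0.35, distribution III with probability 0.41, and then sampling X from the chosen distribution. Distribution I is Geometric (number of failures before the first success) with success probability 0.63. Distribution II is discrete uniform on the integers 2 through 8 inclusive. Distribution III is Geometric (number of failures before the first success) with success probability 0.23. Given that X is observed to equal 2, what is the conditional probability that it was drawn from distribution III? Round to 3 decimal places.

Likelihoods P(X=2 | ·): I: 0.086247; II: 0.142857; III: 0.136367.
Posterior ∝ prior × likelihood. Numerator for III: 0.41·0.136367 = 0.0559105.
Normalizing constant: 0.24·0.086247 + 0.35·0.142857 + 0.41·0.136367 = 0.12661.
P(III | observation) = 0.0559105 / 0.12661 = 0.441597.

0.442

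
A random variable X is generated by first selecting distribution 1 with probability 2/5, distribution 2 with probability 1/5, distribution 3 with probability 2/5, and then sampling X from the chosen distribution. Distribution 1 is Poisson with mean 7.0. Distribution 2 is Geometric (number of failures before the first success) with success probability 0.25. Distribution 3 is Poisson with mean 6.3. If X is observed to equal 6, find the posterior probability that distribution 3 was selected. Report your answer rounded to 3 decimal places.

0.482

Likelihoods P(X=6 | ·): 1: 0.149003; 2: 0.0444946; 3: 0.159461.
Posterior ∝ prior × likelihood. Numerator for 3: 0.4·0.159461 = 0.0637846.
Normalizing constant: 0.4·0.149003 + 0.2·0.0444946 + 0.4·0.159461 = 0.132285.
P(3 | observation) = 0.0637846 / 0.132285 = 0.482177.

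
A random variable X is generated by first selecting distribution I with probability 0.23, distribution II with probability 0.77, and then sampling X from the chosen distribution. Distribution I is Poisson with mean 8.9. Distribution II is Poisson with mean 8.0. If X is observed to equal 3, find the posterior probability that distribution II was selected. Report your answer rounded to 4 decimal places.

0.8567

Likelihoods P(X=3 | ·): I: 0.016025; II: 0.0286261.
Posterior ∝ prior × likelihood. Numerator for II: 0.77·0.0286261 = 0.0220421.
Normalizing constant: 0.23·0.016025 + 0.77·0.0286261 = 0.0257279.
P(II | observation) = 0.0220421 / 0.0257279 = 0.856741.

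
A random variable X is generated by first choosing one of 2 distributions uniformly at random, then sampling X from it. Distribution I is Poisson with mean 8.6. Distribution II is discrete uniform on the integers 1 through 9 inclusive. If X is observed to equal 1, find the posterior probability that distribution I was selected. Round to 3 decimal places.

Likelihoods P(X=1 | ·): I: 0.00158331; II: 0.111111.
Posterior ∝ prior × likelihood. Numerator for I: 0.5·0.00158331 = 0.000791655.
Normalizing constant: 0.5·0.00158331 + 0.5·0.111111 = 0.0563472.
P(I | observation) = 0.000791655 / 0.0563472 = 0.0140496.

0.014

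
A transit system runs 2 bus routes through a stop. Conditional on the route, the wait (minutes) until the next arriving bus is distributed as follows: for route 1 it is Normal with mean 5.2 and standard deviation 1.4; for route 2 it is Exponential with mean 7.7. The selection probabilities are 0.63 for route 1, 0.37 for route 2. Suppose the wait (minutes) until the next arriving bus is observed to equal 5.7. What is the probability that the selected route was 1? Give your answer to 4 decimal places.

Likelihoods f(5.7 | ·): 1: 0.267353; 2: 0.0619468.
Posterior ∝ prior × likelihood. Numerator for 1: 0.63·0.267353 = 0.168432.
Normalizing constant: 0.63·0.267353 + 0.37·0.0619468 = 0.191353.
P(1 | observation) = 0.168432 / 0.191353 = 0.88022.

0.8802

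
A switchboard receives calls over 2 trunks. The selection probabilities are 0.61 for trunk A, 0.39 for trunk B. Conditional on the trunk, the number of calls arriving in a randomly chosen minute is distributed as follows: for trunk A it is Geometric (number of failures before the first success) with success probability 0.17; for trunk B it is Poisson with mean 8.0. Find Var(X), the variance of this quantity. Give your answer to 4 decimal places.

22.9514

Per component, A: μ=4.88235, E[X²]=52.5571; B: μ=8, E[X²]=72.
E[X] = 0.61·4.88235 + 0.39·8 = 6.09824.
E[X²] = 0.61·52.5571 + 0.39·72 = 60.1398.
Var(X) = E[X²] − (E[X])² = 60.1398 − 37.1885 = 22.9514.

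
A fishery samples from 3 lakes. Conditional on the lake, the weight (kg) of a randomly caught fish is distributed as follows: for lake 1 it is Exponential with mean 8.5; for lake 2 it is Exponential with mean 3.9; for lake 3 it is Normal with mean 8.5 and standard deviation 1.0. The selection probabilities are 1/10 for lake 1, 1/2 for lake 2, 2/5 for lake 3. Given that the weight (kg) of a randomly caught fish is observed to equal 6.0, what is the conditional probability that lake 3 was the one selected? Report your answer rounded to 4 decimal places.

0.1738

Likelihoods f(6.0 | ·): 1: 0.0580792; 2: 0.0550541; 3: 0.0175283.
Posterior ∝ prior × likelihood. Numerator for 3: 0.4·0.0175283 = 0.00701132.
Normalizing constant: 0.1·0.0580792 + 0.5·0.0550541 + 0.4·0.0175283 = 0.0403463.
P(3 | observation) = 0.00701132 / 0.0403463 = 0.173778.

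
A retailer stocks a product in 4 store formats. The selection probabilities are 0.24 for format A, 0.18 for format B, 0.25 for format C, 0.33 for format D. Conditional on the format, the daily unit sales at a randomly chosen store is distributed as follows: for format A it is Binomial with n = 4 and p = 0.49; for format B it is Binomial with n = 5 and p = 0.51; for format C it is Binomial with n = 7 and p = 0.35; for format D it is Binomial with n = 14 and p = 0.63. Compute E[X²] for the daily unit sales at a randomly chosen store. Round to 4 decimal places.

31.2044

For each component E[X²] = Var + (mean)², giving A: 4.8412; B: 7.752; C: 7.595; D: 81.0558.
Overall E[X²] = 0.24·4.8412 + 0.18·7.752 + 0.25·7.595 + 0.33·81.0558 = 31.2044.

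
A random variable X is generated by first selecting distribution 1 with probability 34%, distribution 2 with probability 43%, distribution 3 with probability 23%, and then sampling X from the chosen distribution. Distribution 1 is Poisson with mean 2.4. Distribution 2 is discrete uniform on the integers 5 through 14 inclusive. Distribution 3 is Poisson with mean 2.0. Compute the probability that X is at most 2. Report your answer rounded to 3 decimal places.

0.349

Conditional on each component, P(X ≤ 2): 1: 0.569709; 2: 0; 3: 0.676676.
By total probability, P(X ≤ 2) = 0.34·0.569709 + 0.43·0 + 0.23·0.676676 = 0.349337.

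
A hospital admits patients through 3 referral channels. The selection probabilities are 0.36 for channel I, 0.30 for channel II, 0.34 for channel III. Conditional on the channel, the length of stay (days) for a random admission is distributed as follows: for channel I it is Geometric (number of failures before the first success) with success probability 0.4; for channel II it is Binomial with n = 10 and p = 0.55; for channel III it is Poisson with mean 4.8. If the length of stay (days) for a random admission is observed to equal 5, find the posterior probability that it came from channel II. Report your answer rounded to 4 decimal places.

0.4986

Likelihoods P(X=5 | ·): I: 0.031104; II: 0.234033; III: 0.174748.
Posterior ∝ prior × likelihood. Numerator for II: 0.3·0.234033 = 0.0702098.
Normalizing constant: 0.36·0.031104 + 0.3·0.234033 + 0.34·0.174748 = 0.140821.
P(II | observation) = 0.0702098 / 0.140821 = 0.498573.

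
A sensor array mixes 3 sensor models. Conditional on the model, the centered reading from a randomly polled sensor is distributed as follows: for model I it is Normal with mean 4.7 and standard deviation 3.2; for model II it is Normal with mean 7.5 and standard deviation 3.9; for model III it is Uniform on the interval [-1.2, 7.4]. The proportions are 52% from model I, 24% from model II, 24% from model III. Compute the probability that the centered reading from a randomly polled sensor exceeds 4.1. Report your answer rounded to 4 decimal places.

Conditional on each model, P(X > 4.1): I: 0.574366; II: 0.80834; III: 0.383721.
By total probability, P(X > 4.1) = 0.52·0.574366 + 0.24·0.80834 + 0.24·0.383721 = 0.584765.

0.5848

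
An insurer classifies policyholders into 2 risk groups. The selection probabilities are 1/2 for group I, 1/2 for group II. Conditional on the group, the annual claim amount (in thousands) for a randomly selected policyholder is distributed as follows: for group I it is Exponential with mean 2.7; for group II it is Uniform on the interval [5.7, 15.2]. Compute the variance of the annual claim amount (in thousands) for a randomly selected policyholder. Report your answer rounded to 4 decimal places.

Per component, I: μ=2.7, E[X²]=14.58; II: μ=10.45, E[X²]=116.723.
E[X] = 0.5·2.7 + 0.5·10.45 = 6.575.
E[X²] = 0.5·14.58 + 0.5·116.723 = 65.6517.
Var(X) = E[X²] − (E[X])² = 65.6517 − 43.2306 = 22.421.

22.4210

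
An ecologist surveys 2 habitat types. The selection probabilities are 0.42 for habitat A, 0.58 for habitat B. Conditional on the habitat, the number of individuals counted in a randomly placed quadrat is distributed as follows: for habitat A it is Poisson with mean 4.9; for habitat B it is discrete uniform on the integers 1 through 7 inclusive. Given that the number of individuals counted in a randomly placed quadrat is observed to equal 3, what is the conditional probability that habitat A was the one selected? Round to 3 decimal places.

Likelihoods P(X=3 | ·): A: 0.146014; B: 0.142857.
Posterior ∝ prior × likelihood. Numerator for A: 0.42·0.146014 = 0.0613258.
Normalizing constant: 0.42·0.146014 + 0.58·0.142857 = 0.144183.
P(A | observation) = 0.0613258 / 0.144183 = 0.425333.

0.425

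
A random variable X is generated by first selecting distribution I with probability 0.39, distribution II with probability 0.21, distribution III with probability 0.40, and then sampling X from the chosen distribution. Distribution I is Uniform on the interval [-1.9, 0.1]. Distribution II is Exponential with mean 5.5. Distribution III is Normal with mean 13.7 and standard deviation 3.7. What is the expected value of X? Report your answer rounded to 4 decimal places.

Component means — I: -0.9; II: 5.5; III: 13.7.
E[X] = 0.39·-0.9 + 0.21·5.5 + 0.4·13.7 = 6.284.

6.2840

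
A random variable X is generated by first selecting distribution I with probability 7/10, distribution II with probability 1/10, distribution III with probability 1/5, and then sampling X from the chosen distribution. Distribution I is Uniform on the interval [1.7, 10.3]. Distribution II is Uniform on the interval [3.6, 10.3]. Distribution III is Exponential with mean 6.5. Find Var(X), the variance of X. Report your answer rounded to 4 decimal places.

13.2406

Per component, I: μ=6, E[X²]=42.1633; II: μ=6.95, E[X²]=52.0433; III: μ=6.5, E[X²]=84.5.
E[X] = 0.7·6 + 0.1·6.95 + 0.2·6.5 = 6.195.
E[X²] = 0.7·42.1633 + 0.1·52.0433 + 0.2·84.5 = 51.6187.
Var(X) = E[X²] − (E[X])² = 51.6187 − 38.378 = 13.2406.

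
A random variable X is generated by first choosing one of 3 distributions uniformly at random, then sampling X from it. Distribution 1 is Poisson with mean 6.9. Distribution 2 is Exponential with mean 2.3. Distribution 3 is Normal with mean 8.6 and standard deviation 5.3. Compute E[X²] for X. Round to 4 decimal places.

55.7133

For each component E[X²] = Var + (mean)², giving 1: 54.51; 2: 10.58; 3: 102.05.
Overall E[X²] = 0.333333·54.51 + 0.333333·10.58 + 0.333333·102.05 = 55.7133.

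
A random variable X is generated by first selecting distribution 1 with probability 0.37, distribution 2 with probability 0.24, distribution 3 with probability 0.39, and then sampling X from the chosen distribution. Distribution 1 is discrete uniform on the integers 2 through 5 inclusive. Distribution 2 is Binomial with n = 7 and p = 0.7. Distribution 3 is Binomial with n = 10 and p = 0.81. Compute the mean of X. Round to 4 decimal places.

Component means — 1: 3.5; 2: 4.9; 3: 8.1.
E[X] = 0.37·3.5 + 0.24·4.9 + 0.39·8.1 = 5.63.

5.6300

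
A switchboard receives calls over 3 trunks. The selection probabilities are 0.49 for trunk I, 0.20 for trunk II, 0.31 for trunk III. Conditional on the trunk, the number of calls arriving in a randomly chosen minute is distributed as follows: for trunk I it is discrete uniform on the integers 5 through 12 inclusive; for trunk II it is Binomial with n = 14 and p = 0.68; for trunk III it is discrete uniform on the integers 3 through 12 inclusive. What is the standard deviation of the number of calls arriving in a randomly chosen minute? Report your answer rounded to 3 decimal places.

2.499

Per component, I: μ=8.5, E[X²]=77.5; II: μ=9.52, E[X²]=93.6768; III: μ=7.5, E[X²]=64.5.
E[X] = 0.49·8.5 + 0.2·9.52 + 0.31·7.5 = 8.394.
E[X²] = 0.49·77.5 + 0.2·93.6768 + 0.31·64.5 = 76.7054.
Var(X) = E[X²] − (E[X])² = 76.7054 − 70.4592 = 6.24612.
SD(X) = √6.24612 = 2.49922.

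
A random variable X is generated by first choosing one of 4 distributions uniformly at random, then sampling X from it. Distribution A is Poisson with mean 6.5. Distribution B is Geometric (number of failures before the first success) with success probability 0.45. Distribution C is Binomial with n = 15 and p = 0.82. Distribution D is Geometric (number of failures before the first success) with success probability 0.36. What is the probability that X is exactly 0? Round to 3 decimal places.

0.203

Conditional on each component, P(X = 0): A: 0.00150344; B: 0.45; C: 6.74664e-12; D: 0.36.
By total probability, P(X = 0) = 0.25·0.00150344 + 0.25·0.45 + 0.25·6.74664e-12 + 0.25·0.36 = 0.202876.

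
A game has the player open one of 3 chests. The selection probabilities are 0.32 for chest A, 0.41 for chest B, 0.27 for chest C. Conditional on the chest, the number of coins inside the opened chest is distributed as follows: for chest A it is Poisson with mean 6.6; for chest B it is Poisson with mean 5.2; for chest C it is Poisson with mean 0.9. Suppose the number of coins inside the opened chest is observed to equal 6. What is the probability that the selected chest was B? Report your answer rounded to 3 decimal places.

0.554

Likelihoods P(X=6 | ·): A: 0.156166; B: 0.15148; C: 0.000300094.
Posterior ∝ prior × likelihood. Numerator for B: 0.41·0.15148 = 0.0621069.
Normalizing constant: 0.32·0.156166 + 0.41·0.15148 + 0.27·0.000300094 = 0.112161.
P(B | observation) = 0.0621069 / 0.112161 = 0.553729.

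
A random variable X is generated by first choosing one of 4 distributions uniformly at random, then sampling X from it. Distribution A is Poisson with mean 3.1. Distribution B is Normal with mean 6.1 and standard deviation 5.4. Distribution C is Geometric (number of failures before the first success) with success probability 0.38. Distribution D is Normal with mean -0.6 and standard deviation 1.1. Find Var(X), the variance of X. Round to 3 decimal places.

15.359

Per component, A: μ=3.1, E[X²]=12.71; B: μ=6.1, E[X²]=66.37; C: μ=1.63158, E[X²]=6.95568; D: μ=-0.6, E[X²]=1.57.
E[X] = 0.25·3.1 + 0.25·6.1 + 0.25·1.63158 + 0.25·-0.6 = 2.55789.
E[X²] = 0.25·12.71 + 0.25·66.37 + 0.25·6.95568 + 0.25·1.57 = 21.9014.
Var(X) = E[X²] − (E[X])² = 21.9014 − 6.54283 = 15.3586.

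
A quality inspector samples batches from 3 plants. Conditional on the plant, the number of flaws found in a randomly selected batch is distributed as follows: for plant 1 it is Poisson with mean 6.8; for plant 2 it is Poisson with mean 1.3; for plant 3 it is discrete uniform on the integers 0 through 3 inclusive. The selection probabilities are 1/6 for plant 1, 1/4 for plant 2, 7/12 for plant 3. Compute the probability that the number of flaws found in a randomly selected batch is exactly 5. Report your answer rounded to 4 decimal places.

0.0246

Conditional on each plant, P(X = 5): 1: 0.134946; 2: 0.00843243; 3: 0.
By total probability, P(X = 5) = 0.166667·0.134946 + 0.25·0.00843243 + 0.583333·0 = 0.0245991.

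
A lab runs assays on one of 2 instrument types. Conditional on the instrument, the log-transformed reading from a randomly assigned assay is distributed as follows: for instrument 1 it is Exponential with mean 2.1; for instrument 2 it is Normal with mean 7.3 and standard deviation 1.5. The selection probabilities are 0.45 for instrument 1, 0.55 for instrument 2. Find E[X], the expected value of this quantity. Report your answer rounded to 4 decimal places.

4.9600

Component means — 1: 2.1; 2: 7.3.
E[X] = 0.45·2.1 + 0.55·7.3 = 4.96.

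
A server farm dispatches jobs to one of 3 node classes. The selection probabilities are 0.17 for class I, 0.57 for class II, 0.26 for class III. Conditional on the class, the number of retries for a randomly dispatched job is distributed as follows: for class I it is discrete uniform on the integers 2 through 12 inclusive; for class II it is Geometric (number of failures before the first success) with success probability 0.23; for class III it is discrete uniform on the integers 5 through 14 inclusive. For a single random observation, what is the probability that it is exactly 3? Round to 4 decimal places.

0.0753

Conditional on each class, P(X = 3): I: 0.0909091; II: 0.105003; III: 0.
By total probability, P(X = 3) = 0.17·0.0909091 + 0.57·0.105003 + 0.26·0 = 0.075306.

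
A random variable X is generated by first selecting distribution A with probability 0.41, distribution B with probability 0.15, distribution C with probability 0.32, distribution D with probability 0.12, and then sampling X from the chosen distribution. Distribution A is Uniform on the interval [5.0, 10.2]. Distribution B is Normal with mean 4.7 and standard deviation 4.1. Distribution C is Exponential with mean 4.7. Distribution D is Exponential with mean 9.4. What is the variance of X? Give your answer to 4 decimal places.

Per component, A: μ=7.6, E[X²]=60.0133; B: μ=4.7, E[X²]=38.9; C: μ=4.7, E[X²]=44.18; D: μ=9.4, E[X²]=176.72.
E[X] = 0.41·7.6 + 0.15·4.7 + 0.32·4.7 + 0.12·9.4 = 6.453.
E[X²] = 0.41·60.0133 + 0.15·38.9 + 0.32·44.18 + 0.12·176.72 = 65.7845.
Var(X) = E[X²] − (E[X])² = 65.7845 − 41.6412 = 24.1433.

24.1433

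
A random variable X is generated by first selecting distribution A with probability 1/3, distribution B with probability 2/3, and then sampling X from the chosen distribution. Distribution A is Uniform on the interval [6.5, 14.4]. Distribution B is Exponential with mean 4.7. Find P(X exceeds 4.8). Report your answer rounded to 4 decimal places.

0.5734

Conditional on each component, P(X > 4.8): A: 1; B: 0.360135.
By total probability, P(X > 4.8) = 0.333333·1 + 0.666667·0.360135 = 0.573423.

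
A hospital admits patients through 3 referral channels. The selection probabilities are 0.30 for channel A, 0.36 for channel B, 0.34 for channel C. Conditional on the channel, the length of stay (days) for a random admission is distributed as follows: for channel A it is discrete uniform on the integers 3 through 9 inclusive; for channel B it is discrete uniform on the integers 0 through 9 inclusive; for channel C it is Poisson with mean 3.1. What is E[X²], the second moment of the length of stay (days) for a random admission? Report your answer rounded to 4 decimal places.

26.5814

For each component E[X²] = Var + (mean)², giving A: 40; B: 28.5; C: 12.71.
Overall E[X²] = 0.3·40 + 0.36·28.5 + 0.34·12.71 = 26.5814.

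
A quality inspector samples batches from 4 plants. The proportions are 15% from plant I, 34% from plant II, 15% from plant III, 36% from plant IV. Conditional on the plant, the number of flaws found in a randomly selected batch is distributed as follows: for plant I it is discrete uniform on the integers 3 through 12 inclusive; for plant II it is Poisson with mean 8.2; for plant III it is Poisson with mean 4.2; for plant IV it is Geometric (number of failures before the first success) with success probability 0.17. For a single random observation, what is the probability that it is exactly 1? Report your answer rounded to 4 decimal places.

0.0610

Conditional on each plant, P(X = 1): I: 0; II: 0.00225216; III: 0.0629814; IV: 0.1411.
By total probability, P(X = 1) = 0.15·0 + 0.34·0.00225216 + 0.15·0.0629814 + 0.36·0.1411 = 0.0610089.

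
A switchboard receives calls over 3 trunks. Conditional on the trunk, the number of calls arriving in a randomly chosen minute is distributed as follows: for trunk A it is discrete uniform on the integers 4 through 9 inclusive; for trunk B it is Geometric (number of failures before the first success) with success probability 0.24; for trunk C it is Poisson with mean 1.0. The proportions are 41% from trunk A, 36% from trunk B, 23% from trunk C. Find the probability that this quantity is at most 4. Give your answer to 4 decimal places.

0.5662

Conditional on each trunk, P(X ≤ 4): A: 0.166667; B: 0.746447; C: 0.99634.
By total probability, P(X ≤ 4) = 0.41·0.166667 + 0.36·0.746447 + 0.23·0.99634 = 0.566213.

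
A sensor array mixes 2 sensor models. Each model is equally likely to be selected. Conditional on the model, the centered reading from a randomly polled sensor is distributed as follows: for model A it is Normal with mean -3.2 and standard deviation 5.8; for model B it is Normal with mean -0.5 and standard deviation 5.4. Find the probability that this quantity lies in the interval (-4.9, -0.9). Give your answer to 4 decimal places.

0.2662

Conditional on each model, P(-4.9 < X < -0.9): A: 0.269429; B: 0.262887.
By total probability, P(-4.9 < X < -0.9) = 0.5·0.269429 + 0.5·0.262887 = 0.266158.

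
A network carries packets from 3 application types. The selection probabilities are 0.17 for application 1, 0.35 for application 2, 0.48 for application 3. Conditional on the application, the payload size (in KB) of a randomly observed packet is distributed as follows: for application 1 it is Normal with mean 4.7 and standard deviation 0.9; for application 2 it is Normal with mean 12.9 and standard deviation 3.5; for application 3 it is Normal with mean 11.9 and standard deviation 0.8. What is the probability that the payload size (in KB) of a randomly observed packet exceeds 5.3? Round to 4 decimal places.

Conditional on each application, P(X > 5.3): 1: 0.252493; 2: 0.985051; 3: 1.
By total probability, P(X > 5.3) = 0.17·0.252493 + 0.35·0.985051 + 0.48·1 = 0.867691.

0.8677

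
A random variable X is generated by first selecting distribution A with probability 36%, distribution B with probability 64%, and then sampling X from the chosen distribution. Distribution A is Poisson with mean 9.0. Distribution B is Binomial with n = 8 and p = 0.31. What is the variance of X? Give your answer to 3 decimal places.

14.130

Per component, A: μ=9, E[X²]=90; B: μ=2.48, E[X²]=7.8616.
E[X] = 0.36·9 + 0.64·2.48 = 4.8272.
E[X²] = 0.36·90 + 0.64·7.8616 = 37.4314.
Var(X) = E[X²] − (E[X])² = 37.4314 − 23.3019 = 14.1296.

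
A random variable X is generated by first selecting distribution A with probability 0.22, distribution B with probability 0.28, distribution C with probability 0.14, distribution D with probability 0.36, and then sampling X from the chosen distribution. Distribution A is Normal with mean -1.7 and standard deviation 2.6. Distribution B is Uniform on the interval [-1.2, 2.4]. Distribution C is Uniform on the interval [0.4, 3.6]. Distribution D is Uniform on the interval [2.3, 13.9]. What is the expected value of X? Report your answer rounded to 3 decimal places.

2.990

Component means — A: -1.7; B: 0.6; C: 2; D: 8.1.
E[X] = 0.22·-1.7 + 0.28·0.6 + 0.14·2 + 0.36·8.1 = 2.99.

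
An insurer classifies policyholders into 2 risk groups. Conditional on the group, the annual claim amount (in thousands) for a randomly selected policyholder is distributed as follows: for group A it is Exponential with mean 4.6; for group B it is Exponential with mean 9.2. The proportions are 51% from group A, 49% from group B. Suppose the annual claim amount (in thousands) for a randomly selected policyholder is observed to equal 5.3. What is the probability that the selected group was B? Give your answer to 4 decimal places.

0.4608

Likelihoods f(5.3 | ·): A: 0.0686846; B: 0.0610971.
Posterior ∝ prior × likelihood. Numerator for B: 0.49·0.0610971 = 0.0299376.
Normalizing constant: 0.51·0.0686846 + 0.49·0.0610971 = 0.0649667.
P(B | observation) = 0.0299376 / 0.0649667 = 0.460814.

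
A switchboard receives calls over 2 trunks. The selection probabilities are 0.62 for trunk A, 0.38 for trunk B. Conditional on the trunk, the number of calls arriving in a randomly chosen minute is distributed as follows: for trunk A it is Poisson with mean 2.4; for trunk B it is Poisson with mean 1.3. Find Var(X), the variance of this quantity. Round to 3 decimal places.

2.267

Per component, A: μ=2.4, E[X²]=8.16; B: μ=1.3, E[X²]=2.99.
E[X] = 0.62·2.4 + 0.38·1.3 = 1.982.
E[X²] = 0.62·8.16 + 0.38·2.99 = 6.1954.
Var(X) = E[X²] − (E[X])² = 6.1954 − 3.92832 = 2.26708.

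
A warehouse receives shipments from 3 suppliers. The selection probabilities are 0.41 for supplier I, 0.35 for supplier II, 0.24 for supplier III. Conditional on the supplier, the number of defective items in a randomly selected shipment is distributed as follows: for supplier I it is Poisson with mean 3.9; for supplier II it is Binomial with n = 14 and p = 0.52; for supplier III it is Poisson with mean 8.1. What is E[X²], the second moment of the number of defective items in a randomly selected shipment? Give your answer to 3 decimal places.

For each component E[X²] = Var + (mean)², giving I: 19.11; II: 56.4928; III: 73.71.
Overall E[X²] = 0.41·19.11 + 0.35·56.4928 + 0.24·73.71 = 45.298.

45.298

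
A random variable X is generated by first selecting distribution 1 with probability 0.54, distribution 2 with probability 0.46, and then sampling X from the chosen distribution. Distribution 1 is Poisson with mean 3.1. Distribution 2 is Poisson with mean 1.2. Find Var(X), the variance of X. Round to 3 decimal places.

Per component, 1: μ=3.1, E[X²]=12.71; 2: μ=1.2, E[X²]=2.64.
E[X] = 0.54·3.1 + 0.46·1.2 = 2.226.
E[X²] = 0.54·12.71 + 0.46·2.64 = 8.0778.
Var(X) = E[X²] − (E[X])² = 8.0778 − 4.95508 = 3.12272.

3.123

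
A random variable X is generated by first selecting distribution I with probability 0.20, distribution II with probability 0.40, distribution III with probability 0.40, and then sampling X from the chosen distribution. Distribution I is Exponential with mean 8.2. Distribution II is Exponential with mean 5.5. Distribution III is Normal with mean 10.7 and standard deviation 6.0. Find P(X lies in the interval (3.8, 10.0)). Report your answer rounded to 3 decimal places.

0.334

Conditional on each component, P(3.8 < X < 10.0): I: 0.333758; II: 0.3388; III: 0.32849.
By total probability, P(3.8 < X < 10.0) = 0.2·0.333758 + 0.4·0.3388 + 0.4·0.32849 = 0.333667.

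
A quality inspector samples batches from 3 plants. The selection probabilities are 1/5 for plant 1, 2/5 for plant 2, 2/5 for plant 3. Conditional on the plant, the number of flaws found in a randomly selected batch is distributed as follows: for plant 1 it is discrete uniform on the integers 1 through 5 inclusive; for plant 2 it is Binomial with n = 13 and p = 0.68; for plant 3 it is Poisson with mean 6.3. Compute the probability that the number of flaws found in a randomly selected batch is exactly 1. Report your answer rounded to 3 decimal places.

0.045

Conditional on each plant, P(X = 1): 1: 0.2; 2: 1.01918e-05; 3: 0.0115687.
By total probability, P(X = 1) = 0.2·0.2 + 0.4·1.01918e-05 + 0.4·0.0115687 = 0.0446316.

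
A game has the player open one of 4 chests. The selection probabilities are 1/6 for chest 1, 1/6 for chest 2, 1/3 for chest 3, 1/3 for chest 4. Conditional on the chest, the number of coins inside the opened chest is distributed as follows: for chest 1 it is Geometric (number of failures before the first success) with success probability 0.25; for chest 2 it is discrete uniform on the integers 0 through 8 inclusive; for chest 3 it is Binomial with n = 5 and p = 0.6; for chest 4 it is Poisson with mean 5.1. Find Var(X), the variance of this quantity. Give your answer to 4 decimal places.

6.0967

Per component, 1: μ=3, E[X²]=21; 2: μ=4, E[X²]=22.6667; 3: μ=3, E[X²]=10.2; 4: μ=5.1, E[X²]=31.11.
E[X] = 0.166667·3 + 0.166667·4 + 0.333333·3 + 0.333333·5.1 = 3.86667.
E[X²] = 0.166667·21 + 0.166667·22.6667 + 0.333333·10.2 + 0.333333·31.11 = 21.0478.
Var(X) = E[X²] − (E[X])² = 21.0478 − 14.9511 = 6.09667.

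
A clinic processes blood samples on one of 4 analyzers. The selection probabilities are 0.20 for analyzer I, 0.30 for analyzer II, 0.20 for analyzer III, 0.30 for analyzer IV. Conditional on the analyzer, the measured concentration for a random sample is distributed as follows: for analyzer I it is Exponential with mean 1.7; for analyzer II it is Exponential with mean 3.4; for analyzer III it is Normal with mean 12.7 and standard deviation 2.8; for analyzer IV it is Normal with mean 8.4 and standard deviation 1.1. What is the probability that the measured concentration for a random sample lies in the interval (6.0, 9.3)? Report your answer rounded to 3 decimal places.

0.291

Conditional on each analyzer, P(6.0 < X < 9.3): I: 0.0251134; II: 0.106362; III: 0.10396; IV: 0.778812.
By total probability, P(6.0 < X < 9.3) = 0.2·0.0251134 + 0.3·0.106362 + 0.2·0.10396 + 0.3·0.778812 = 0.291367.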